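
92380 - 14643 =77737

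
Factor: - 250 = -2^1*5^3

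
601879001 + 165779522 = 767658523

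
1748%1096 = 652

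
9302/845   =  9302/845 = 11.01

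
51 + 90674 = 90725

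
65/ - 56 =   -  2+47/56 = - 1.16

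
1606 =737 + 869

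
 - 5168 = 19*( - 272 ) 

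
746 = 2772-2026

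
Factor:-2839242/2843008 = -202803/203072  =  -2^( - 6)*3^1*19^ (-1)*167^(- 1)*67601^1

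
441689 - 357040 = 84649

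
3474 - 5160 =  - 1686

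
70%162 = 70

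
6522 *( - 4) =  - 26088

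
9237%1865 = 1777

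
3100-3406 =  - 306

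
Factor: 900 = 2^2*3^2 * 5^2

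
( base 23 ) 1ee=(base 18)2C1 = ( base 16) 361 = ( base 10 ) 865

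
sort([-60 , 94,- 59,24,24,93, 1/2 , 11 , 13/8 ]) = [ - 60, - 59,1/2,13/8,  11 , 24,24 , 93, 94]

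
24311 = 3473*7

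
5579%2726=127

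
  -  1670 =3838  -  5508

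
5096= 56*91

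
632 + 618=1250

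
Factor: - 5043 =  - 3^1*41^2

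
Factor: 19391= 19391^1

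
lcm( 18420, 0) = 0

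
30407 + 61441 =91848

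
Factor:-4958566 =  - 2^1*2479283^1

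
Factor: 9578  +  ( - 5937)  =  11^1*331^1 = 3641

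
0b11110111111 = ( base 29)2AB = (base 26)2o7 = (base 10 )1983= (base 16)7BF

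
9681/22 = 440+1/22 = 440.05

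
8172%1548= 432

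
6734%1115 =44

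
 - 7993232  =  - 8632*926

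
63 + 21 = 84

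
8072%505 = 497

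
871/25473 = 871/25473=0.03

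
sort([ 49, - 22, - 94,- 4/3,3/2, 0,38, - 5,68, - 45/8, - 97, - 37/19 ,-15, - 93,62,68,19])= [-97,-94, - 93, -22,-15, - 45/8 , - 5,-37/19, - 4/3, 0,3/2,19,38,49, 62,68,68]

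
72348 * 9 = 651132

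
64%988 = 64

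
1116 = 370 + 746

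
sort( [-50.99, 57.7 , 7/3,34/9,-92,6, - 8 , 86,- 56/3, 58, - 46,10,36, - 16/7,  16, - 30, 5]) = [ - 92, - 50.99 , - 46, - 30, - 56/3, - 8, -16/7,7/3 , 34/9,5,  6,10,  16, 36, 57.7,58, 86]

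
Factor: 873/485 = 3^2*5^(-1 ) = 9/5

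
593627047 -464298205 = 129328842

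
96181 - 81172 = 15009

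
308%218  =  90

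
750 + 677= 1427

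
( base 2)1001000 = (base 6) 200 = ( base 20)3C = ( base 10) 72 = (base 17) 44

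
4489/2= 4489/2 = 2244.50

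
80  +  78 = 158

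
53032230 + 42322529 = 95354759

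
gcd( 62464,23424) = 7808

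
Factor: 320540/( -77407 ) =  - 2^2*5^1*47^1*227^( - 1 )=   -940/227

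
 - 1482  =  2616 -4098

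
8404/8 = 1050+1/2 = 1050.50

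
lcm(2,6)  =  6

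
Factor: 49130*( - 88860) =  - 2^3 * 3^1*5^2*17^3* 1481^1 = - 4365691800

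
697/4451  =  697/4451 = 0.16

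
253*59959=15169627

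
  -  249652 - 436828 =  - 686480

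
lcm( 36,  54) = 108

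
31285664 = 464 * 67426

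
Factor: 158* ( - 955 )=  - 150890 = - 2^1*5^1*79^1*191^1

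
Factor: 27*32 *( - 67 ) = -57888 = - 2^5*3^3*67^1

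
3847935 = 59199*65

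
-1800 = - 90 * 20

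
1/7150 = 1/7150= 0.00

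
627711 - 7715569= - 7087858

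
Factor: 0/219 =0^1 = 0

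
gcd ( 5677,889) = 7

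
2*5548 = 11096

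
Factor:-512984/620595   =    -  2^3*3^( - 3 )*5^( - 1 )*4597^(-1 )*64123^1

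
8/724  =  2/181 = 0.01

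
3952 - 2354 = 1598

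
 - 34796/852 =  -  41 + 34/213   =  - 40.84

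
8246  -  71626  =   - 63380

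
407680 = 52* 7840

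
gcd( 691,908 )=1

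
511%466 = 45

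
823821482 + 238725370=1062546852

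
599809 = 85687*7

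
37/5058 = 37/5058  =  0.01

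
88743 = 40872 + 47871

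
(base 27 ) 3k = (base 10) 101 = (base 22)4D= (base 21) 4h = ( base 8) 145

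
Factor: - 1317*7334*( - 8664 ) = 2^4*3^2*19^3  *193^1 *439^1 = 83684518992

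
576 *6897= 3972672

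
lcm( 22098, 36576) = 1060704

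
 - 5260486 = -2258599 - 3001887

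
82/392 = 41/196=0.21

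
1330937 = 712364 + 618573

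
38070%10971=5157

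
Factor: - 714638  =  - 2^1 * 357319^1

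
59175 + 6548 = 65723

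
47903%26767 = 21136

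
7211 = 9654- 2443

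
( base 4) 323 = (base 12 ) 4B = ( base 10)59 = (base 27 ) 25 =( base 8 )73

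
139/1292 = 139/1292 = 0.11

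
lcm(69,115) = 345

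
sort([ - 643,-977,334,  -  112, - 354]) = [ - 977, - 643, - 354, - 112,334]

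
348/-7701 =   -  1+2451/2567 =- 0.05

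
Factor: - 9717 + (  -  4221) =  - 13938= - 2^1 *3^1*23^1*101^1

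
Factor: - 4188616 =-2^3*523577^1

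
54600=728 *75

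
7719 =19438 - 11719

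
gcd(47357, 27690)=71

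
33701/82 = 33701/82=410.99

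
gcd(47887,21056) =7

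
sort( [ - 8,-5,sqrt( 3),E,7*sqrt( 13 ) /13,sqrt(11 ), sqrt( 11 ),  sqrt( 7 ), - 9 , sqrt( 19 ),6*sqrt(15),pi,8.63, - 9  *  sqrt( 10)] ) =[ - 9 * sqrt(10), - 9, - 8,-5,sqrt( 3) , 7 * sqrt(13)/13,sqrt(7),  E,pi,sqrt ( 11),  sqrt (11),sqrt(19),8.63, 6 * sqrt (15)]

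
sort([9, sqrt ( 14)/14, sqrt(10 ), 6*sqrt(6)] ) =[sqrt(14 )/14, sqrt( 10) , 9, 6*sqrt ( 6) ] 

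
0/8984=0 = 0.00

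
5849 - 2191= 3658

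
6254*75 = 469050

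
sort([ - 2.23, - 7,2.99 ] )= [ - 7, - 2.23, 2.99]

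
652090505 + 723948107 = 1376038612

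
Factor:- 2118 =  - 2^1*3^1*353^1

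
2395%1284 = 1111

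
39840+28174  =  68014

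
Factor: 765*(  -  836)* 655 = -2^2*3^2*5^2*11^1*17^1 * 19^1*131^1=- 418898700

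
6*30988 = 185928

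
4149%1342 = 123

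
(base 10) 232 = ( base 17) db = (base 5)1412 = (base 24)9g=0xe8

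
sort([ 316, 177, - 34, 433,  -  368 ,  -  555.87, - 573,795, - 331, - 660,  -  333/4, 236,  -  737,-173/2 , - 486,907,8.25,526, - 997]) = [ - 997, - 737, - 660,  -  573, - 555.87, -486, - 368, -331,-173/2, - 333/4,-34,  8.25,177,236,316,433,526,795,907 ] 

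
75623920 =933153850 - 857529930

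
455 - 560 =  - 105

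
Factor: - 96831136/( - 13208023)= 2^5*3025973^1*13208023^( - 1)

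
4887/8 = 4887/8 = 610.88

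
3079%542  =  369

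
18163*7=127141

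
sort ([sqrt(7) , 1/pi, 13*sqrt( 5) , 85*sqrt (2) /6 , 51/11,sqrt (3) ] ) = [ 1/pi, sqrt(3) , sqrt( 7) , 51/11 , 85*sqrt( 2)/6, 13* sqrt(5 )]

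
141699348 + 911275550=1052974898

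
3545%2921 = 624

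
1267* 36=45612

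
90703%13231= 11317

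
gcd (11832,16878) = 174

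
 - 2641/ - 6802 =139/358 = 0.39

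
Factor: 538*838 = 2^2*269^1*419^1 = 450844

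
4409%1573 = 1263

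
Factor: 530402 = 2^1*163^1*1627^1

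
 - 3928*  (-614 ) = 2411792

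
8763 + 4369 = 13132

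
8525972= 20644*413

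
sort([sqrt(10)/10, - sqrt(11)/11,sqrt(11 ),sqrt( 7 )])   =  [ - sqrt(11) /11,sqrt(10)/10 , sqrt (7 ), sqrt( 11 )]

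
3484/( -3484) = - 1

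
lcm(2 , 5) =10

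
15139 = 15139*1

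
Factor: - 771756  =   -2^2*3^1*73^1*881^1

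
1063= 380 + 683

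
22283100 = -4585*(-4860)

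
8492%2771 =179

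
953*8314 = 7923242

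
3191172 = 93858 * 34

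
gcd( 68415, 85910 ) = 5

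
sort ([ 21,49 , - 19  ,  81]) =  [ - 19,  21,49 , 81 ]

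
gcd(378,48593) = 1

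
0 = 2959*0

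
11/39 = 11/39=0.28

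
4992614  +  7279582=12272196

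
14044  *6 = 84264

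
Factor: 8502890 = 2^1*5^1*11^1 * 17^1*4547^1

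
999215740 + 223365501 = 1222581241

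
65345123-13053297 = 52291826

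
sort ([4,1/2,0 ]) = [0,1/2,4]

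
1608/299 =5 + 113/299 = 5.38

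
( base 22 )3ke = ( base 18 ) 5fg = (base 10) 1906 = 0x772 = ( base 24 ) 37a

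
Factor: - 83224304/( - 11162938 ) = 41612152/5581469 = 2^3*23^1*139^1*1627^1*5581469^( - 1 ) 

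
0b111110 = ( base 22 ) 2I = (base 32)1U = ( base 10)62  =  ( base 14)46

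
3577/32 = 111 + 25/32 = 111.78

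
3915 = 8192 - 4277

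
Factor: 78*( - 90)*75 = - 526500 = - 2^2*3^4*5^3*13^1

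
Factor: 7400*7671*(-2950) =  - 167457930000=-2^4*3^1*5^4*37^1*59^1*2557^1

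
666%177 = 135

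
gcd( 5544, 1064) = 56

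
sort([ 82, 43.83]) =[43.83, 82] 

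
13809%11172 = 2637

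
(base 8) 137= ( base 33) 2T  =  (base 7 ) 164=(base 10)95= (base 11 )87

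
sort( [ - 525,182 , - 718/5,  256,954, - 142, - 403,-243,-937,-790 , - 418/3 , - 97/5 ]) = [ -937, -790 , - 525, - 403, -243, - 718/5, - 142, - 418/3, - 97/5, 182,256 , 954 ] 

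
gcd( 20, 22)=2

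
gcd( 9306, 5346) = 198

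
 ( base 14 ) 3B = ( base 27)1Q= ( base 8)65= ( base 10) 53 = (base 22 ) 29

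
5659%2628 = 403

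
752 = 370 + 382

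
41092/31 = 41092/31=1325.55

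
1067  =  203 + 864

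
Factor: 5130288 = 2^4*3^2*23^1 * 1549^1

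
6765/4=1691 + 1/4 = 1691.25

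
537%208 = 121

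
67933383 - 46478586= 21454797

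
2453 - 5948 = -3495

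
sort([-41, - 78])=[ - 78, - 41 ]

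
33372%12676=8020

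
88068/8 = 11008 + 1/2 = 11008.50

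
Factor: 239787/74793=3^2*83^1*233^ ( - 1) = 747/233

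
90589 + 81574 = 172163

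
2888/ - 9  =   - 2888/9 = - 320.89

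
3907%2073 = 1834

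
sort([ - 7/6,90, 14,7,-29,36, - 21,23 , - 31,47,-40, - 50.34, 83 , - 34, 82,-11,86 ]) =[ - 50.34, - 40,- 34, - 31, - 29,- 21,-11,-7/6,7 , 14,23, 36,47,82, 83, 86,90]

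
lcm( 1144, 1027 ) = 90376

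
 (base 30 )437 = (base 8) 7161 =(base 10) 3697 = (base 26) 5c5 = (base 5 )104242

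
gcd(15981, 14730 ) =3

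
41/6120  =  41/6120 = 0.01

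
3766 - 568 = 3198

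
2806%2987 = 2806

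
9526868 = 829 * 11492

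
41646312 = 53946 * 772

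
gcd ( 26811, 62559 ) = 8937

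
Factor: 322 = 2^1 * 7^1*23^1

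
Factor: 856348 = 2^2*214087^1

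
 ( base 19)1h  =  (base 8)44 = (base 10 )36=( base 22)1E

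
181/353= 181/353  =  0.51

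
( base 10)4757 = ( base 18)EC5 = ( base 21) AGB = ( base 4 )1022111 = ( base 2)1001010010101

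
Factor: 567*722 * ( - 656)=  - 268549344 = - 2^5*3^4*7^1*19^2  *41^1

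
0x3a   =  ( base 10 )58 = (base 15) 3d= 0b111010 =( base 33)1P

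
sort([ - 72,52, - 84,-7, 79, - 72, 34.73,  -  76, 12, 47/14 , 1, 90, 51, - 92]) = [ - 92, - 84, - 76 ,-72, - 72, - 7,  1, 47/14, 12, 34.73, 51, 52,  79 , 90]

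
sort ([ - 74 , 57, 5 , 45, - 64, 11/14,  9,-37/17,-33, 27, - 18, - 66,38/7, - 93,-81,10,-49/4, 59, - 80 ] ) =[-93, -81,- 80,  -  74,-66,-64,-33,-18,-49/4, - 37/17, 11/14, 5,38/7 , 9,10,27, 45, 57,59]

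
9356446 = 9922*943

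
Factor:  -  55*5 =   -  5^2 * 11^1 = - 275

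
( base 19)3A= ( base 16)43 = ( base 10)67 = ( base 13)52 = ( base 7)124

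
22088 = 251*88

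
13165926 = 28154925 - 14988999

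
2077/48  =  2077/48 = 43.27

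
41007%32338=8669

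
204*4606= 939624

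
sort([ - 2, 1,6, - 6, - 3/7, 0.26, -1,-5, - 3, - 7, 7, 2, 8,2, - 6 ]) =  [ - 7, - 6, - 6, - 5, - 3, - 2, -1, - 3/7 , 0.26,1, 2,2,6, 7,8 ] 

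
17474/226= 77 + 36/113 = 77.32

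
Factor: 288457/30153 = 3^(- 1 )*13^1*19^( - 1)*23^(- 2 )*22189^1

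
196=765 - 569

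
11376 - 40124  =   - 28748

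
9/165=3/55 = 0.05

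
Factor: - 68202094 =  - 2^1*34101047^1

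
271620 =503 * 540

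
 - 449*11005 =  - 4941245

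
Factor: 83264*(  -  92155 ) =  - 7673193920= - 2^6*5^1 * 7^1*1301^1*2633^1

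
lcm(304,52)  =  3952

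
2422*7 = 16954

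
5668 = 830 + 4838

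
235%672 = 235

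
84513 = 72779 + 11734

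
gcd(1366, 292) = 2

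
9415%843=142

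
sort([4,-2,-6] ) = [-6,- 2,4] 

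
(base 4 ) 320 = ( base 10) 56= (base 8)70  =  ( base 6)132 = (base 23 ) 2a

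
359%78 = 47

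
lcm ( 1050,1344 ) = 33600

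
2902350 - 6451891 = - 3549541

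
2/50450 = 1/25225= 0.00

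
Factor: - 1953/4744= - 2^( - 3 )  *  3^2 * 7^1*31^1*593^ ( - 1 ) 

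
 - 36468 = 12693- 49161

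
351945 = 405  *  869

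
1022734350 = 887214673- -135519677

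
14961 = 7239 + 7722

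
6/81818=3/40909 = 0.00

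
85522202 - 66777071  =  18745131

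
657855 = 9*73095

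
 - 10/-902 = 5/451 = 0.01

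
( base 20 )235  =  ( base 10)865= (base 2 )1101100001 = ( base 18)2C1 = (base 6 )4001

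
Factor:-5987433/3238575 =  - 5^ ( - 2)*29^ (-1 )*31^1*1489^(-1)  *64381^1 =-1995811/1079525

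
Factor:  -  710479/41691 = -3^(  -  1 )*7^1*11^1*13^(  -  1)*1069^( - 1 )*9227^1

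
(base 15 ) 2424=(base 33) 71S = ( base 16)1e04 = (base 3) 101112121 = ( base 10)7684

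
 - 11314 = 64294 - 75608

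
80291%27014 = 26263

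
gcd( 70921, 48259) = 1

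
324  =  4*81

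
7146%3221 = 704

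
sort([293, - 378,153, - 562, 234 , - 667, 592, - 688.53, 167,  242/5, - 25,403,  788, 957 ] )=[ - 688.53,  -  667 , - 562, - 378, - 25,242/5,153,167, 234,293, 403,592,788,957] 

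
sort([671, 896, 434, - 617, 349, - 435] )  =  [ - 617, - 435, 349, 434, 671,896] 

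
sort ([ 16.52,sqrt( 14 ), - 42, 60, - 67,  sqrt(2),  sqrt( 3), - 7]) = [ - 67, - 42, - 7,sqrt( 2 ),sqrt(3 ), sqrt ( 14 ), 16.52,60 ]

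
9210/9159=1 + 17/3053 = 1.01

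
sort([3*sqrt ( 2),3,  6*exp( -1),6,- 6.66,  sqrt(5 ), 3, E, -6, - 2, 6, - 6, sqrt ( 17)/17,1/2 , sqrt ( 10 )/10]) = [ - 6.66, - 6, - 6, - 2, sqrt(17)/17,sqrt( 10 ) /10 , 1/2,6  *  exp ( - 1),sqrt( 5),E, 3,3, 3*sqrt( 2 ), 6,  6]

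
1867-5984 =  - 4117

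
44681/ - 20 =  - 2235 + 19/20 = - 2234.05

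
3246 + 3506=6752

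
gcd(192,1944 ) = 24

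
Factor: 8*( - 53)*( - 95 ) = 2^3*5^1*19^1*53^1 = 40280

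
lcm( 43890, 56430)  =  395010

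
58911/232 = 253+215/232=253.93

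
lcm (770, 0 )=0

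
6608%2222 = 2164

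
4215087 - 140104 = 4074983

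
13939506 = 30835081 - 16895575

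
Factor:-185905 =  - 5^1*37181^1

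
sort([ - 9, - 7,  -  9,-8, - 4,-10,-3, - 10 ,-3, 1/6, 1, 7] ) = [ -10,-10,-9, -9,-8,  -  7,-4, - 3,-3,1/6, 1,7 ] 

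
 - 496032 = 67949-563981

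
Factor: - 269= - 269^1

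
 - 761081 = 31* ( - 24551)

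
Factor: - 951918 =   -  2^1*3^1*  11^1*14423^1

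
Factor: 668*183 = 2^2*3^1*61^1*167^1 = 122244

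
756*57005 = 43095780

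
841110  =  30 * 28037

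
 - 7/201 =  - 7/201 = - 0.03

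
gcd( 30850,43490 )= 10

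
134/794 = 67/397 = 0.17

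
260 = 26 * 10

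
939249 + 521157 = 1460406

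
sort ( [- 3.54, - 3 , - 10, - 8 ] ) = [ - 10, - 8, - 3.54, - 3 ] 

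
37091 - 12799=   24292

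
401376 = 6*66896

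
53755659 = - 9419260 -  - 63174919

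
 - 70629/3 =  - 23543 = - 23543.00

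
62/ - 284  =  -31/142=- 0.22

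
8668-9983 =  - 1315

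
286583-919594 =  - 633011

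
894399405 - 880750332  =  13649073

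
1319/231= 1319/231 = 5.71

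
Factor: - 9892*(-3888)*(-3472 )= - 2^10* 3^5*7^1 * 31^1* 2473^1 = - 133533453312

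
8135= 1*8135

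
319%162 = 157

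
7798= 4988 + 2810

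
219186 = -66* (-3321 ) 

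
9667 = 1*9667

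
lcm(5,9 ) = 45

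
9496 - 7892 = 1604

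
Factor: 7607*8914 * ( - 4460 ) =- 2^3 *5^1*223^1*4457^1*7607^1  =  - 302427239080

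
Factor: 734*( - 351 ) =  - 2^1 * 3^3*13^1*367^1  =  -257634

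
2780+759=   3539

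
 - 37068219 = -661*56079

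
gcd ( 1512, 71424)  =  72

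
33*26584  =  877272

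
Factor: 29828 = 2^2 * 7457^1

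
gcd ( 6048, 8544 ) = 96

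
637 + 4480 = 5117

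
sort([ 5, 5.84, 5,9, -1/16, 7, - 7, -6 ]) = [ - 7, - 6, - 1/16, 5, 5,5.84 , 7,9 ] 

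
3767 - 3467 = 300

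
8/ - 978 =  - 1 + 485/489 = - 0.01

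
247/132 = 1 + 115/132 = 1.87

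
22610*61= 1379210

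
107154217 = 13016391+94137826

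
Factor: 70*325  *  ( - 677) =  - 2^1 * 5^3 * 7^1*13^1 * 677^1=-15401750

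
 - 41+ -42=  - 83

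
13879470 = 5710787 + 8168683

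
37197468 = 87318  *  426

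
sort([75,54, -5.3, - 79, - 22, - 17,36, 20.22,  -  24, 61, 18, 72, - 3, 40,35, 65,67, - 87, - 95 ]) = [ - 95, - 87, - 79, - 24,-22, - 17 , - 5.3, - 3,18,20.22,35, 36, 40,54,61,65,67,72,75]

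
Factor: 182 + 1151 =31^1*43^1 = 1333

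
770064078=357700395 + 412363683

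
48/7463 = 48/7463 = 0.01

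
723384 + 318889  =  1042273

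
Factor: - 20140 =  - 2^2*5^1*19^1 * 53^1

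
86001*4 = 344004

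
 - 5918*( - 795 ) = 4704810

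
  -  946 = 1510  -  2456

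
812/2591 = 812/2591 = 0.31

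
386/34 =193/17 =11.35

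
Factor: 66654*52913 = 2^1*3^2*7^2*23^2*7559^1 = 3526863102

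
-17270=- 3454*5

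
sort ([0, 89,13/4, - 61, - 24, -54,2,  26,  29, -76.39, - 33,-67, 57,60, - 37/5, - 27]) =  [ - 76.39, - 67, - 61, - 54, - 33, - 27, - 24, - 37/5,0, 2, 13/4,26, 29, 57 , 60,  89 ] 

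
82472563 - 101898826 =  - 19426263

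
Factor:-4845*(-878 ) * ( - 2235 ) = -2^1*3^2*5^2*17^1*19^1*149^1*439^1=- 9507488850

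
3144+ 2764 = 5908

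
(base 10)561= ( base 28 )K1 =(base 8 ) 1061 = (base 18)1d3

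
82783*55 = 4553065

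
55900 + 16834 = 72734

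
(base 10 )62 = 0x3e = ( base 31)20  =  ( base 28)26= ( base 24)2e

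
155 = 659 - 504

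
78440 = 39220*2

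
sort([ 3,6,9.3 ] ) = [ 3, 6, 9.3]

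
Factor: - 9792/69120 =  -  17/120= -2^( - 3)* 3^( - 1)*5^( - 1 )*17^1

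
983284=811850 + 171434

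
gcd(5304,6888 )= 24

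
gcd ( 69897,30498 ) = 69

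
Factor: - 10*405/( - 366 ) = 3^3*5^2 * 61^(  -  1 ) = 675/61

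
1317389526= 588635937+728753589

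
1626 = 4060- 2434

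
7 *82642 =578494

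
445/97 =445/97 = 4.59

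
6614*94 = 621716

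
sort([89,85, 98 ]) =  [85,  89 , 98 ] 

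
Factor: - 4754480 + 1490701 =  - 3263779 = - 17^1*113^1*1699^1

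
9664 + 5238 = 14902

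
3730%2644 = 1086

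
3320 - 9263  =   - 5943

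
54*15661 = 845694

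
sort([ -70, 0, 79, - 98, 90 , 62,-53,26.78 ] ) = [ - 98, - 70, - 53 , 0, 26.78,62 , 79, 90] 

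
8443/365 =23  +  48/365 = 23.13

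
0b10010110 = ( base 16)96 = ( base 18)86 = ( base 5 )1100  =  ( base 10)150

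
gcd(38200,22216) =8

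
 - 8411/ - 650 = 647/50 = 12.94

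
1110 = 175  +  935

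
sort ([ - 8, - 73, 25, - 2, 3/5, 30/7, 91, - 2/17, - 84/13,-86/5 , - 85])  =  [ - 85, - 73, - 86/5,- 8, - 84/13, - 2, - 2/17 , 3/5,30/7,25, 91] 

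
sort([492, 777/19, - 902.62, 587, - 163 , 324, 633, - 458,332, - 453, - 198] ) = [ - 902.62, - 458, - 453, - 198, - 163,777/19,324, 332, 492 , 587, 633]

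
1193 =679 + 514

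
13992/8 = 1749=   1749.00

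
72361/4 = 72361/4 = 18090.25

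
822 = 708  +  114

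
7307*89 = 650323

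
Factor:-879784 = - 2^3 * 17^1*6469^1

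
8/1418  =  4/709=0.01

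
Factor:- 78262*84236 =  - 2^3*109^1 * 359^1*21059^1 = - 6592477832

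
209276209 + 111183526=320459735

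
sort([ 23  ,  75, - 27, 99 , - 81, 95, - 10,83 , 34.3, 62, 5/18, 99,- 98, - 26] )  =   [  -  98, - 81, - 27, - 26, - 10, 5/18 , 23 , 34.3,62,  75 , 83, 95, 99 , 99 ]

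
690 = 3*230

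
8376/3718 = 4188/1859 = 2.25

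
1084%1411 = 1084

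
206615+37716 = 244331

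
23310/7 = 3330 = 3330.00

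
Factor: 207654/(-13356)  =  -2^(  -  1 )*3^( -1)*7^( - 1) * 653^1 = - 653/42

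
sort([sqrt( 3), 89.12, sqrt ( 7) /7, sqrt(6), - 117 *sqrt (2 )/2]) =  [ - 117 *sqrt ( 2) /2, sqrt(7 ) /7, sqrt( 3), sqrt( 6), 89.12]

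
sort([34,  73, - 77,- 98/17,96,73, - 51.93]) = [ - 77,-51.93,-98/17, 34,73,73,96]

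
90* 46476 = 4182840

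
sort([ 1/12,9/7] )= [ 1/12,9/7 ] 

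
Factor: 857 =857^1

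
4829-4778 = 51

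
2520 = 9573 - 7053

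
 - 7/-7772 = 7/7772 = 0.00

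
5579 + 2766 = 8345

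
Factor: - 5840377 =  - 1459^1*4003^1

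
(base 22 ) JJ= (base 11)368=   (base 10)437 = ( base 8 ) 665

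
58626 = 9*6514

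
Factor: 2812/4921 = 2^2 * 7^(-1 ) = 4/7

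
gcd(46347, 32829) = 3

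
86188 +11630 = 97818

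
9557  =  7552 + 2005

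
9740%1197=164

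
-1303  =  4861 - 6164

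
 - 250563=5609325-5859888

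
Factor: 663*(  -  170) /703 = -112710/703  =  - 2^1*3^1*5^1*13^1 * 17^2*19^(-1 )*37^( - 1)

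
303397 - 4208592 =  - 3905195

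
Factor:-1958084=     -  2^2*31^1* 15791^1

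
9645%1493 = 687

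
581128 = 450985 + 130143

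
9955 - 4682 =5273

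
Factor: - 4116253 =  - 59^1*69767^1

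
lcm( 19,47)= 893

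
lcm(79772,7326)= 717948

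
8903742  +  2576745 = 11480487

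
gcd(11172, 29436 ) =12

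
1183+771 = 1954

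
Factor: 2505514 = 2^1*11^1 *61^1 * 1867^1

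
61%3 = 1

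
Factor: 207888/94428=284/129 = 2^2 * 3^(  -  1)*43^( - 1)*71^1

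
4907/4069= 4907/4069 = 1.21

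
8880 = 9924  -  1044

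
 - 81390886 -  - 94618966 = 13228080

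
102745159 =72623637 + 30121522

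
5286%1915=1456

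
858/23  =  37+7/23 = 37.30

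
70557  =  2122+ 68435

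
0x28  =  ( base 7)55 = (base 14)2c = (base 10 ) 40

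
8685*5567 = 48349395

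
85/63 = 1 + 22/63 = 1.35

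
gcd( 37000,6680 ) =40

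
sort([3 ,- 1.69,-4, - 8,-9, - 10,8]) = [  -  10, - 9 , - 8, - 4, - 1.69, 3,8 ] 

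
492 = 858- 366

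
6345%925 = 795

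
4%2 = 0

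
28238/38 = 14119/19 = 743.11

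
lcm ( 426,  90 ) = 6390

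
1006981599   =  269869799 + 737111800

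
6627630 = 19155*346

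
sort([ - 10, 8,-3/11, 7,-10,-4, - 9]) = [-10,- 10, - 9,-4,-3/11, 7, 8]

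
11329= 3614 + 7715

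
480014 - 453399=26615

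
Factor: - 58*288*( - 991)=2^6 *3^2 * 29^1*991^1 = 16553664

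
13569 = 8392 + 5177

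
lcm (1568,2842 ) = 45472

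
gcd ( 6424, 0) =6424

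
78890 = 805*98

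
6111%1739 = 894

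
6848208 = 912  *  7509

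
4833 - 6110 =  - 1277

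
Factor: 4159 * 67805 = 5^1 * 71^1*191^1 * 4159^1 = 282000995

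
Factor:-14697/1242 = -71/6 = -2^ (- 1 ) * 3^(- 1)*71^1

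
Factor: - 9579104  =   - 2^5*467^1* 641^1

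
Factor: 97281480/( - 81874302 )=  - 16213580/13645717 = - 2^2*5^1*17^1*43^1 * 1109^1 * 2333^( - 1) * 5849^( - 1 ) 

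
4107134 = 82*50087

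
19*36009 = 684171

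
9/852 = 3/284= 0.01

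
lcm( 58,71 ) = 4118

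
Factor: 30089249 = 30089249^1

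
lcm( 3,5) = 15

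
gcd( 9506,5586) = 98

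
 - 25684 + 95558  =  69874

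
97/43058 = 97/43058 = 0.00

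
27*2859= 77193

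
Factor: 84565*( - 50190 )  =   - 2^1*3^1 * 5^2  *  7^1*13^1*239^1*1301^1= - 4244317350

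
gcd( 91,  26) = 13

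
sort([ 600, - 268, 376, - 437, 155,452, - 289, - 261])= [  -  437,  -  289,-268, - 261 , 155,376,452, 600]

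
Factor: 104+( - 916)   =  - 812 = - 2^2*7^1*29^1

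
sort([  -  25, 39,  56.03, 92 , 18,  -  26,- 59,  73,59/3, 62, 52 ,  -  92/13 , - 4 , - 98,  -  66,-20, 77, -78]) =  [ - 98,  -  78, - 66, - 59,- 26, - 25, - 20, - 92/13, - 4,18, 59/3,39 , 52,  56.03, 62,73, 77, 92]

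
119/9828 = 17/1404=0.01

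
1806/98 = 18 + 3/7 = 18.43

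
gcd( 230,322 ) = 46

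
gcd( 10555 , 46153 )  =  1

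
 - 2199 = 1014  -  3213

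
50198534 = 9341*5374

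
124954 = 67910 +57044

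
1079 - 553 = 526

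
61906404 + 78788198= 140694602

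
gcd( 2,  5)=1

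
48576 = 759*64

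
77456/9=8606 + 2/9  =  8606.22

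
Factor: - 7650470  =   -2^1 * 5^1*765047^1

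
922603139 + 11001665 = 933604804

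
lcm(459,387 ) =19737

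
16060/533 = 30 + 70/533 = 30.13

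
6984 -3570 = 3414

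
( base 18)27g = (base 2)1100010110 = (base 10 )790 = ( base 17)2C8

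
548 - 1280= - 732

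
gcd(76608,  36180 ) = 36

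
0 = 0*182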